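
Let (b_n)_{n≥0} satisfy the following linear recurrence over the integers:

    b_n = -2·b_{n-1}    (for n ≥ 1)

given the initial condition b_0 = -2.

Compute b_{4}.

-32

b_1 = -2·-2 = 4
b_2 = -2·4 = -8
b_3 = -2·-8 = 16
b_4 = -2·16 = -32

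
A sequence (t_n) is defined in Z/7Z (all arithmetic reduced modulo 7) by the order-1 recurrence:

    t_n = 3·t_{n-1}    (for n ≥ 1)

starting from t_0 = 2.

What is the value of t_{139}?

t_1 = 3·2 = 6
t_2 = 3·6 = 4
t_3 = 3·4 = 5
t_4 = 3·5 = 1
t_5 = 3·1 = 3
t_6 = 3·3 = 2
(t_6) = (2) = (t_0), so the sequence has period 6.
139 ≡ 1 (mod 6), hence t_139 = t_1 = 6.

6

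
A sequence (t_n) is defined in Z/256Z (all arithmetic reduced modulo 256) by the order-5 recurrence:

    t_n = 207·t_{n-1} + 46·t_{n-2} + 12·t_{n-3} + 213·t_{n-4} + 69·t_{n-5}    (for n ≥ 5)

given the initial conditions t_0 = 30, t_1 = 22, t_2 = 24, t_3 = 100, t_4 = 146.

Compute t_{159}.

t_5 = 207·146 + 46·100 + 12·24 + 213·22 + 69·30 = 138
t_6 = 207·138 + 46·146 + 12·100 + 213·24 + 69·22 = 104
t_7 = 207·104 + 46·138 + 12·146 + 213·100 + 69·24 = 104
t_8 = 207·104 + 46·104 + 12·138 + 213·146 + 69·100 = 174
t_9 = 207·174 + 46·104 + 12·104 + 213·138 + 69·146 = 110
t_10 = 207·110 + 46·174 + 12·104 + 213·104 + 69·138 = 208
Continuing the recurrence:
  t_11 = 172;  t_12 = 106;  t_13 = 202;  t_14 = 40;  t_15 = 200;  t_16 = 238
  t_17 = 230;  t_18 = 216;  t_19 = 84;  t_20 = 114;  t_21 = 234;  t_22 = 88
  t_23 = 168;  t_24 = 30;  t_25 = 254;  t_26 = 240;  t_27 = 156;  t_28 = 106
  t_29 = 106;  t_30 = 56;  t_31 = 200;  t_32 = 254;  t_33 = 182;  t_34 = 88
  t_35 = 68;  t_36 = 146;  t_37 = 74;  t_38 = 136;  t_39 = 104;  t_40 = 206
  t_41 = 142;  t_42 = 208;  t_43 = 140;  t_44 = 170;  t_45 = 10;  t_46 = 136
  t_47 = 72;  t_48 = 78;  t_49 = 134;  t_50 = 152;  t_51 = 52;  t_52 = 242
  t_53 = 170;  t_54 = 248;  t_55 = 168;  t_56 = 190;  t_57 = 30;  t_58 = 112
  t_59 = 124;  t_60 = 42;  t_61 = 170;  t_62 = 24;  t_63 = 72;  t_64 = 222
  t_65 = 86;  t_66 = 152;  t_67 = 36;  t_68 = 146;  t_69 = 10;  t_70 = 168
  t_71 = 104;  t_72 = 238;  t_73 = 174;  t_74 = 208;  t_75 = 108;  t_76 = 234
  t_77 = 74;  t_78 = 232;  t_79 = 200;  t_80 = 174;  t_81 = 38;  t_82 = 88
  t_83 = 20;  t_84 = 114;  t_85 = 106;  t_86 = 152;  t_87 = 168;  t_88 = 94
  t_89 = 62;  t_90 = 240;  t_91 = 92;  t_92 = 234;  t_93 = 234;  t_94 = 248
  t_95 = 200;  t_96 = 190;  t_97 = 246;  t_98 = 216;  t_99 = 4;  t_100 = 146
  t_101 = 202;  t_102 = 200;  t_103 = 104;  t_104 = 14;  t_105 = 206;  t_106 = 208
  t_107 = 76;  t_108 = 42;  t_109 = 138;  t_110 = 72;  t_111 = 72;  t_112 = 14
  t_113 = 198;  t_114 = 24;  t_115 = 244;  t_116 = 242;  t_117 = 42;  t_118 = 56
  t_119 = 168;  t_120 = 254;  t_121 = 94;  t_122 = 112;  t_123 = 60;  t_124 = 170
  t_125 = 42;  t_126 = 216;  t_127 = 72;  t_128 = 158;  t_129 = 150;  t_130 = 24
  t_131 = 228;  t_132 = 146;  t_133 = 138;  t_134 = 232;  t_135 = 104;  t_136 = 46
  t_137 = 238;  t_138 = 208;  t_139 = 44;  t_140 = 106;  t_141 = 202;  t_142 = 168
  t_143 = 200;  t_144 = 110;  t_145 = 102;  t_146 = 216;  t_147 = 212;  t_148 = 114
  t_149 = 234;  t_150 = 216;  t_151 = 168;  t_152 = 158;  t_153 = 126;  t_154 = 240
  t_155 = 28;  t_156 = 106;  t_157 = 106
t_158 = 207·106 + 46·106 + 12·28 + 213·240 + 69·126 = 184
t_159 = 207·184 + 46·106 + 12·106 + 213·28 + 69·240 = 200

200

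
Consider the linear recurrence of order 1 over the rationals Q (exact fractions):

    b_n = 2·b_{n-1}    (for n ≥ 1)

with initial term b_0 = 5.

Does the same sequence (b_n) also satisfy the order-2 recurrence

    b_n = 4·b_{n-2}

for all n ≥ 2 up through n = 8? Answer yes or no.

yes

Terms b_0..b_8: 5, 10, 20, 40, 80, 160, 320, 640, 1280
n=2: candidate gives 20, actual b_2 = 20 ✓
n=3: candidate gives 40, actual b_3 = 40 ✓
n=4: candidate gives 80, actual b_4 = 80 ✓
n=5: candidate gives 160, actual b_5 = 160 ✓
n=6: candidate gives 320, actual b_6 = 320 ✓
n=7: candidate gives 640, actual b_7 = 640 ✓
n=8: candidate gives 1280, actual b_8 = 1280 ✓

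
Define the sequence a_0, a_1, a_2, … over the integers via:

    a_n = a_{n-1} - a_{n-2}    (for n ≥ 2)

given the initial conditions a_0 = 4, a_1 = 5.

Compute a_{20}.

a_2 = 1·5 + -1·4 = 1
a_3 = 1·1 + -1·5 = -4
a_4 = 1·-4 + -1·1 = -5
a_5 = 1·-5 + -1·-4 = -1
a_6 = 1·-1 + -1·-5 = 4
a_7 = 1·4 + -1·-1 = 5
(a_6, a_7) = (4, 5) = (a_0, a_1), so the sequence has period 6.
20 ≡ 2 (mod 6), hence a_20 = a_2 = 1.

1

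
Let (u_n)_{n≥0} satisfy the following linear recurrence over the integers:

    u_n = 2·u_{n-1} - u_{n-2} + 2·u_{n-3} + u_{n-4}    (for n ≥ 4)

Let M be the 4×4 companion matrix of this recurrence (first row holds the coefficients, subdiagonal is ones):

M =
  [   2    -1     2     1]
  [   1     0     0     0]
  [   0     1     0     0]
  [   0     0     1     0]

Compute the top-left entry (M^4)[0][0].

14

(M^4)[0][0] is the top entry after applying M 4 times to the unit state (1, 0, 0, 0). Equivalently it is h_{7} for the auxiliary sequence (h_n) obeying the same recurrence with h_3 = 1 and h_i = 0 for 0 ≤ i < 3:
h_4 = 2·1 + -1·0 + 2·0 + 1·0 = 2
h_5 = 2·2 + -1·1 + 2·0 + 1·0 = 3
h_6 = 2·3 + -1·2 + 2·1 + 1·0 = 6
h_7 = 2·6 + -1·3 + 2·2 + 1·1 = 14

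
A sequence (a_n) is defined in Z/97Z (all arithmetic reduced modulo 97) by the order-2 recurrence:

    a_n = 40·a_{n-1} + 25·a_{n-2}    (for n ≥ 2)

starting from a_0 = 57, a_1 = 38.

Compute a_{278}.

a_2 = 40·38 + 25·57 = 35
a_3 = 40·35 + 25·38 = 22
a_4 = 40·22 + 25·35 = 9
a_5 = 40·9 + 25·22 = 37
a_6 = 40·37 + 25·9 = 56
a_7 = 40·56 + 25·37 = 61
Continuing the recurrence:
  a_8 = 57;  a_9 = 22;  a_10 = 74;  a_11 = 18;  a_12 = 48;  a_13 = 42
  a_14 = 67;  a_15 = 44;  a_16 = 40;  a_17 = 81;  a_18 = 69;  a_19 = 32
  a_20 = 95;  a_21 = 41;  a_22 = 38;  a_23 = 23;  a_24 = 27;  a_25 = 6
  a_26 = 42;  a_27 = 84;  a_28 = 45;  a_29 = 20;  a_30 = 82;  a_31 = 94
  a_32 = 87;  a_33 = 10;  a_34 = 53;  a_35 = 42;  a_36 = 95;  a_37 = 0
  a_38 = 47;  a_39 = 37;  a_40 = 36;  a_41 = 37;  a_42 = 52;  a_43 = 95
  a_44 = 56;  a_45 = 56;  a_46 = 51;  a_47 = 45;  a_48 = 68;  a_49 = 62
  a_50 = 9;  a_51 = 67;  a_52 = 92;  a_53 = 20;  a_54 = 93;  a_55 = 49
  a_56 = 17;  a_57 = 62;  a_58 = 92;  a_59 = 89;  a_60 = 40;  a_61 = 42
  a_62 = 61;  a_63 = 95;  a_64 = 87;  a_65 = 35;  a_66 = 83;  a_67 = 24
  a_68 = 28;  a_69 = 71;  a_70 = 48;  a_71 = 9;  a_72 = 8;  a_73 = 60
  a_74 = 78;  a_75 = 61;  a_76 = 25;  a_77 = 3;  a_78 = 66;  a_79 = 96
  a_80 = 58;  a_81 = 64;  a_82 = 33;  a_83 = 10;  a_84 = 61;  a_85 = 71
  a_86 = 0;  a_87 = 29;  a_88 = 93;  a_89 = 80;  a_90 = 93;  a_91 = 94
  a_92 = 71;  a_93 = 49;  a_94 = 49;  a_95 = 81;  a_96 = 3;  a_97 = 11
  a_98 = 30;  a_99 = 20;  a_100 = 95;  a_101 = 32;  a_102 = 66;  a_103 = 45
  a_104 = 55;  a_105 = 27;  a_106 = 30;  a_107 = 32;  a_108 = 90;  a_109 = 35
  a_110 = 61;  a_111 = 17;  a_112 = 71;  a_113 = 64;  a_114 = 67;  a_115 = 12
  a_116 = 21;  a_117 = 73;  a_118 = 50;  a_119 = 42;  a_120 = 20;  a_121 = 7
  a_122 = 4;  a_123 = 44;  a_124 = 17;  a_125 = 34;  a_126 = 39;  a_127 = 82
  a_128 = 84;  a_129 = 75;  a_130 = 56;  a_131 = 41;  a_132 = 33;  a_133 = 17
  a_134 = 50;  a_135 = 0;  a_136 = 86;  a_137 = 45;  a_138 = 70;  a_139 = 45
  a_140 = 58;  a_141 = 50;  a_142 = 55;  a_143 = 55;  a_144 = 83;  a_145 = 39
  a_146 = 46;  a_147 = 2;  a_148 = 66;  a_149 = 71;  a_150 = 28;  a_151 = 82
  a_152 = 3;  a_153 = 36;  a_154 = 60;  a_155 = 2;  a_156 = 28;  a_157 = 6
  a_158 = 67;  a_159 = 17;  a_160 = 27;  a_161 = 50;  a_162 = 56;  a_163 = 95
  a_164 = 59;  a_165 = 79;  a_166 = 76;  a_167 = 68;  a_168 = 61;  a_169 = 66
  a_170 = 91;  a_171 = 52;  a_172 = 87;  a_173 = 27;  a_174 = 54;  a_175 = 22
  a_176 = 96;  a_177 = 25;  a_178 = 5;  a_179 = 49;  a_180 = 48;  a_181 = 41
  a_182 = 27;  a_183 = 68;  a_184 = 0;  a_185 = 51;  a_186 = 3;  a_187 = 37
  a_188 = 3;  a_189 = 75;  a_190 = 68;  a_191 = 36;  a_192 = 36;  a_193 = 12
  a_194 = 22;  a_195 = 16;  a_196 = 26;  a_197 = 82;  a_198 = 50;  a_199 = 73
  a_200 = 96;  a_201 = 39;  a_202 = 80;  a_203 = 4;  a_204 = 26;  a_205 = 73
  a_206 = 78;  a_207 = 95;  a_208 = 27;  a_209 = 60;  a_210 = 68;  a_211 = 49
  a_212 = 71;  a_213 = 88;  a_214 = 57;  a_215 = 18;  a_216 = 11;  a_217 = 17
  a_218 = 82;  a_219 = 19;  a_220 = 94;  a_221 = 64;  a_222 = 60;  a_223 = 23
  a_224 = 92;  a_225 = 84;  a_226 = 34;  a_227 = 65;  a_228 = 55;  a_229 = 42
  a_230 = 48;  a_231 = 60;  a_232 = 11;  a_233 = 0;  a_234 = 81;  a_235 = 39
  a_236 = 93;  a_237 = 39;  a_238 = 5;  a_239 = 11;  a_240 = 80;  a_241 = 80
  a_242 = 59;  a_243 = 92;  a_244 = 14;  a_245 = 47;  a_246 = 96;  a_247 = 68
  a_248 = 76;  a_249 = 84;  a_250 = 22;  a_251 = 70;  a_252 = 52;  a_253 = 47
  a_254 = 76;  a_255 = 44;  a_256 = 71;  a_257 = 60;  a_258 = 4;  a_259 = 11
  a_260 = 55;  a_261 = 50;  a_262 = 77;  a_263 = 62;  a_264 = 40;  a_265 = 46
  a_266 = 27;  a_267 = 96;  a_268 = 53;  a_269 = 58;  a_270 = 56;  a_271 = 4
  a_272 = 8;  a_273 = 32;  a_274 = 25;  a_275 = 54;  a_276 = 69
a_277 = 40·69 + 25·54 = 36
a_278 = 40·36 + 25·69 = 61

61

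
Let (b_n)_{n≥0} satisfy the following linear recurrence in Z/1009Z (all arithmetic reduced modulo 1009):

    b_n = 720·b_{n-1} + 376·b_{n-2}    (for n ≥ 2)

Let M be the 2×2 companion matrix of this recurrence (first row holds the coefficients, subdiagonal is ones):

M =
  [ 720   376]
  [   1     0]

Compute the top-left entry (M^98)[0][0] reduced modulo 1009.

(M^98)[0][0] is the top entry after applying M 98 times to the unit state (1, 0). Equivalently it is h_{99} for the auxiliary sequence (h_n) obeying the same recurrence with h_1 = 1 and h_i = 0 for 0 ≤ i < 1:
h_2 = 720·1 + 376·0 = 720
h_3 = 720·720 + 376·1 = 150
h_4 = 720·150 + 376·720 = 345
h_5 = 720·345 + 376·150 = 82
h_6 = 720·82 + 376·345 = 77
h_7 = 720·77 + 376·82 = 507
h_8 = 720·507 + 376·77 = 482
h_9 = 720·482 + 376·507 = 884
h_10 = 720·884 + 376·482 = 422
h_11 = 720·422 + 376·884 = 554
h_12 = 720·554 + 376·422 = 584
h_13 = 720·584 + 376·554 = 177
h_14 = 720·177 + 376·584 = 937
h_15 = 720·937 + 376·177 = 586
h_16 = 720·586 + 376·937 = 329
h_17 = 720·329 + 376·586 = 139
h_18 = 720·139 + 376·329 = 795
h_19 = 720·795 + 376·139 = 93
h_20 = 720·93 + 376·795 = 622
h_21 = 720·622 + 376·93 = 506
h_22 = 720·506 + 376·622 = 864
h_23 = 720·864 + 376·506 = 91
h_24 = 720·91 + 376·864 = 910
h_25 = 720·910 + 376·91 = 269
h_26 = 720·269 + 376·910 = 61
h_27 = 720·61 + 376·269 = 777
h_28 = 720·777 + 376·61 = 183
h_29 = 720·183 + 376·777 = 132
h_30 = 720·132 + 376·183 = 390
h_31 = 720·390 + 376·132 = 489
h_32 = 720·489 + 376·390 = 274
h_33 = 720·274 + 376·489 = 751
h_34 = 720·751 + 376·274 = 2
h_35 = 720·2 + 376·751 = 287
h_36 = 720·287 + 376·2 = 547
h_37 = 720·547 + 376·287 = 279
h_38 = 720·279 + 376·547 = 934
h_39 = 720·934 + 376·279 = 454
h_40 = 720·454 + 376·934 = 16
h_41 = 720·16 + 376·454 = 604
h_42 = 720·604 + 376·16 = 972
h_43 = 720·972 + 376·604 = 682
h_44 = 720·682 + 376·972 = 880
h_45 = 720·880 + 376·682 = 94
h_46 = 720·94 + 376·880 = 5
h_47 = 720·5 + 376·94 = 602
h_48 = 720·602 + 376·5 = 441
h_49 = 720·441 + 376·602 = 21
h_50 = 720·21 + 376·441 = 325
h_51 = 720·325 + 376·21 = 745
h_52 = 720·745 + 376·325 = 732
h_53 = 720·732 + 376·745 = 969
h_54 = 720·969 + 376·732 = 236
h_55 = 720·236 + 376·969 = 503
h_56 = 720·503 + 376·236 = 882
h_57 = 720·882 + 376·503 = 824
h_58 = 720·824 + 376·882 = 668
h_59 = 720·668 + 376·824 = 737
h_60 = 720·737 + 376·668 = 842
h_61 = 720·842 + 376·737 = 477
h_62 = 720·477 + 376·842 = 146
h_63 = 720·146 + 376·477 = 943
h_64 = 720·943 + 376·146 = 313
h_65 = 720·313 + 376·943 = 762
h_66 = 720·762 + 376·313 = 388
h_67 = 720·388 + 376·762 = 832
h_68 = 720·832 + 376·388 = 286
h_69 = 720·286 + 376·832 = 126
h_70 = 720·126 + 376·286 = 492
h_71 = 720·492 + 376·126 = 34
h_72 = 720·34 + 376·492 = 609
h_73 = 720·609 + 376·34 = 241
h_74 = 720·241 + 376·609 = 922
h_75 = 720·922 + 376·241 = 733
h_76 = 720·733 + 376·922 = 638
h_77 = 720·638 + 376·733 = 416
h_78 = 720·416 + 376·638 = 602
h_79 = 720·602 + 376·416 = 600
h_80 = 720·600 + 376·602 = 484
h_81 = 720·484 + 376·600 = 968
h_82 = 720·968 + 376·484 = 105
h_83 = 720·105 + 376·968 = 653
h_84 = 720·653 + 376·105 = 95
h_85 = 720·95 + 376·653 = 129
h_86 = 720·129 + 376·95 = 457
h_87 = 720·457 + 376·129 = 178
h_88 = 720·178 + 376·457 = 319
h_89 = 720·319 + 376·178 = 971
h_90 = 720·971 + 376·319 = 765
h_91 = 720·765 + 376·971 = 733
h_92 = 720·733 + 376·765 = 128
h_93 = 720·128 + 376·733 = 492
h_94 = 720·492 + 376·128 = 786
h_95 = 720·786 + 376·492 = 216
h_96 = 720·216 + 376·786 = 33
h_97 = 720·33 + 376·216 = 40
h_98 = 720·40 + 376·33 = 848
h_99 = 720·848 + 376·40 = 20

20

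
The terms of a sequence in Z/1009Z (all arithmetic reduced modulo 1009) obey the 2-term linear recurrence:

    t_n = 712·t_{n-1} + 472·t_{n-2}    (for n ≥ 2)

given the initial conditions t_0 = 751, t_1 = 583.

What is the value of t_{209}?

586

t_2 = 712·583 + 472·751 = 710
t_3 = 712·710 + 472·583 = 739
t_4 = 712·739 + 472·710 = 611
t_5 = 712·611 + 472·739 = 856
t_6 = 712·856 + 472·611 = 863
t_7 = 712·863 + 472·856 = 407
Continuing the recurrence:
  t_8 = 910;  t_9 = 536;  t_10 = 925;  t_11 = 465;  t_12 = 840;  t_13 = 270
  t_14 = 473;  t_15 = 76;  t_16 = 902;  t_17 = 48;  t_18 = 825;  t_19 = 620
  t_20 = 433;  t_21 = 581;  t_22 = 540;  t_23 = 844;  t_24 = 176;  t_25 = 9
  t_26 = 688;  t_27 = 703;  t_28 = 919;  t_29 = 351;  t_30 = 587;  t_31 = 414
  t_32 = 738;  t_33 = 438;  t_34 = 306;  t_35 = 828;  t_36 = 425;  t_37 = 233
  t_38 = 229;  t_39 = 594;  t_40 = 282;  t_41 = 868;  t_42 = 424;  t_43 = 239
  t_44 = 1002;  t_45 = 870;  t_46 = 646;  t_47 = 834;  t_48 = 710;  t_49 = 149
  t_50 = 275;  t_51 = 761;  t_52 = 647;  t_53 = 548;  t_54 = 359;  t_55 = 683
  t_56 = 903;  t_57 = 708;  t_58 = 14;  t_59 = 75;  t_60 = 477;  t_61 = 685
  t_62 = 510;  t_63 = 320;  t_64 = 384;  t_65 = 668;  t_66 = 5;  t_67 = 12
  t_68 = 814;  t_69 = 12;  t_70 = 251;  t_71 = 738;  t_72 = 186;  t_73 = 484
  t_74 = 548;  t_75 = 107;  t_76 = 861;  t_77 = 623;  t_78 = 390;  t_79 = 642
  t_80 = 469;  t_81 = 273;  t_82 = 36;  t_83 = 111;  t_84 = 169;  t_85 = 181
  t_86 = 786;  t_87 = 313;  t_88 = 556;  t_89 = 766;  t_90 = 624;  t_91 = 658
  t_92 = 220;  t_93 = 49;  t_94 = 495;  t_95 = 220;  t_96 = 806;  t_97 = 673
  t_98 = 949;  t_99 = 488;  t_100 = 292;  t_101 = 334;  t_102 = 284;  t_103 = 652
  t_104 = 944;  t_105 = 133;  t_106 = 449;  t_107 = 53;  t_108 = 441;  t_109 = 993
  t_110 = 5;  t_111 = 44;  t_112 = 391;  t_113 = 496;  t_114 = 916;  t_115 = 402
  t_116 = 168;  t_117 = 606;  t_118 = 214;  t_119 = 494;  t_120 = 704;  t_121 = 873
  t_122 = 359;  t_123 = 715;  t_124 = 480;  t_125 = 183;  t_126 = 679;  t_127 = 748
  t_128 = 459;  t_129 = 807;  t_130 = 176;  t_131 = 707;  t_132 = 227;  t_133 = 918
  t_134 = 983;  t_135 = 85;  t_136 = 825;  t_137 = 931;  t_138 = 894;  t_139 = 366
  t_140 = 476;  t_141 = 101;  t_142 = 947;  t_143 = 501;  t_144 = 532;  t_145 = 775
  t_146 = 749;  t_147 = 69;  t_148 = 65;  t_149 = 146;  t_150 = 435;  t_151 = 257
  t_152 = 848;  t_153 = 618;  t_154 = 784;  t_155 = 326;  t_156 = 796;  t_157 = 198
  t_158 = 80;  t_159 = 75;  t_160 = 350;  t_161 = 62;  t_162 = 481;  t_163 = 424
  t_164 = 204;  t_165 = 298;  t_166 = 719;  t_167 = 770;  t_168 = 697;  t_169 = 36
  t_170 = 457;  t_171 = 325;  t_172 = 117;  t_173 = 598;  t_174 = 716;  t_175 = 992
  t_176 = 950;  t_177 = 418;  t_178 = 365;  t_179 = 99;  t_180 = 608;  t_181 = 349
  t_182 = 694;  t_183 = 988;  t_184 = 835;  t_185 = 397;  t_186 = 754;  t_187 = 779
  t_188 = 418;  t_189 = 373;  t_190 = 750;  t_191 = 729;  t_192 = 263;  t_193 = 610
  t_194 = 479;  t_195 = 361;  t_196 = 818;  t_197 = 94;  t_198 = 992;  t_199 = 985
  t_200 = 113;  t_201 = 516;  t_202 = 984;  t_203 = 745;  t_204 = 14;  t_205 = 386
  t_206 = 938;  t_207 = 470
t_208 = 712·470 + 472·938 = 446
t_209 = 712·446 + 472·470 = 586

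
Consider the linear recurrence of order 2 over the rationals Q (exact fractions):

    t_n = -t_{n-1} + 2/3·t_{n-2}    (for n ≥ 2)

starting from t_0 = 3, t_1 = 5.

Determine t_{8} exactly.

-347/9

t_2 = -1·5 + 2/3·3 = -3
t_3 = -1·-3 + 2/3·5 = 19/3
t_4 = -1·19/3 + 2/3·-3 = -25/3
t_5 = -1·-25/3 + 2/3·19/3 = 113/9
t_6 = -1·113/9 + 2/3·-25/3 = -163/9
t_7 = -1·-163/9 + 2/3·113/9 = 715/27
t_8 = -1·715/27 + 2/3·-163/9 = -347/9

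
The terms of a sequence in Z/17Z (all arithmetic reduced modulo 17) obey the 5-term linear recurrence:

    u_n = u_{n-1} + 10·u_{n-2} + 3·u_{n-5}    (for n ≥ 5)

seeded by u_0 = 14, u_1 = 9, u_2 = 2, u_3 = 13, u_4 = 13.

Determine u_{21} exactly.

11

u_5 = 1·13 + 10·13 + 0·2 + 0·9 + 3·14 = 15
u_6 = 1·15 + 10·13 + 0·13 + 0·2 + 3·9 = 2
u_7 = 1·2 + 10·15 + 0·13 + 0·13 + 3·2 = 5
u_8 = 1·5 + 10·2 + 0·15 + 0·13 + 3·13 = 13
u_9 = 1·13 + 10·5 + 0·2 + 0·15 + 3·13 = 0
u_10 = 1·0 + 10·13 + 0·5 + 0·2 + 3·15 = 5
u_11 = 1·5 + 10·0 + 0·13 + 0·5 + 3·2 = 11
u_12 = 1·11 + 10·5 + 0·0 + 0·13 + 3·5 = 8
u_13 = 1·8 + 10·11 + 0·5 + 0·0 + 3·13 = 4
u_14 = 1·4 + 10·8 + 0·11 + 0·5 + 3·0 = 16
u_15 = 1·16 + 10·4 + 0·8 + 0·11 + 3·5 = 3
u_16 = 1·3 + 10·16 + 0·4 + 0·8 + 3·11 = 9
u_17 = 1·9 + 10·3 + 0·16 + 0·4 + 3·8 = 12
u_18 = 1·12 + 10·9 + 0·3 + 0·16 + 3·4 = 12
u_19 = 1·12 + 10·12 + 0·9 + 0·3 + 3·16 = 10
u_20 = 1·10 + 10·12 + 0·12 + 0·9 + 3·3 = 3
u_21 = 1·3 + 10·10 + 0·12 + 0·12 + 3·9 = 11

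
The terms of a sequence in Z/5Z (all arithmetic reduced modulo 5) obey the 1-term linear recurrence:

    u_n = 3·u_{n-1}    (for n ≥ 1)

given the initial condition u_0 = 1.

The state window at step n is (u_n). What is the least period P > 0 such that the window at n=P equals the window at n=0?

4

n=0: window = (1)
n=1: window = (3)
n=2: window = (4)
n=3: window = (2)
n=4: window = (1)
window at n=4 equals window at n=0 → period = 4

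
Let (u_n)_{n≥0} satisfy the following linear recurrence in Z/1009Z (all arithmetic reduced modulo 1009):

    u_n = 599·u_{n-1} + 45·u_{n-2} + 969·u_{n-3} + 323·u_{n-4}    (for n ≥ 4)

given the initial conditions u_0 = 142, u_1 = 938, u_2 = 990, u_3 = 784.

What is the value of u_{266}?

u_4 = 599·784 + 45·990 + 969·938 + 323·142 = 859
u_5 = 599·859 + 45·784 + 969·990 + 323·938 = 950
u_6 = 599·950 + 45·859 + 969·784 + 323·990 = 123
u_7 = 599·123 + 45·950 + 969·859 + 323·784 = 311
u_8 = 599·311 + 45·123 + 969·950 + 323·859 = 438
u_9 = 599·438 + 45·311 + 969·123 + 323·950 = 130
Continuing the recurrence:
  u_10 = 762;  u_11 = 361;  u_12 = 356;  u_13 = 857;  u_14 = 263;  u_15 = 810
  u_16 = 585;  u_17 = 333;  u_18 = 866;  u_19 = 64;  u_20 = 691;  u_21 = 343
  u_22 = 129;  u_23 = 982;  u_24 = 332;  u_25 = 582;  u_26 = 687;  u_27 = 1003
  u_28 = 287;  u_29 = 188;  u_30 = 572;  u_31 = 664;  u_32 = 121;  u_33 = 961
  u_34 = 692;  u_35 = 436;  u_36 = 337;  u_37 = 715;  u_38 = 739;  u_39 = 820
  u_40 = 295;  u_41 = 291;  u_42 = 980;  u_43 = 570;  u_44 = 999;  u_45 = 796
  u_46 = 227;  u_47 = 126;  u_48 = 169;  u_49 = 770;  u_50 = 328;  u_51 = 702
  u_52 = 959;  u_53 = 115;  u_54 = 212;  u_55 = 696;  u_56 = 76;  u_57 = 573
  u_58 = 836;  u_59 = 648;  u_60 = 593;  u_61 = 227;  u_62 = 139;  u_63 = 576
  u_64 = 986;  u_65 = 193;  u_66 = 214;  u_67 = 959;  u_68 = 855;  u_69 = 652
  u_70 = 690;  u_71 = 808;  u_72 = 305;  u_73 = 469;  u_74 = 886;  u_75 = 466
  u_76 = 204;  u_77 = 909;  u_78 = 892;  u_79 = 172;  u_80 = 161;  u_81 = 884
  u_82 = 707;  u_83 = 826;  u_84 = 390;  u_85 = 325;  u_86 = 919;  u_87 = 23
  u_88 = 608;  u_89 = 581;  u_90 = 311;  u_91 = 806;  u_92 = 966;  u_93 = 80
  u_94 = 181;  u_95 = 747;  u_96 = 603;  u_97 = 731;  u_98 = 186;  u_99 = 248
  u_100 = 580;  u_101 = 15;  u_102 = 487;  u_103 = 178;  u_104 = 469;  u_105 = 867
  u_106 = 463;  u_107 = 927;  u_108 = 741;  u_109 = 435;  u_110 = 761;  u_111 = 553
  u_112 = 197;  u_113 = 703;  u_114 = 822;  u_115 = 560;  u_116 = 305;  u_117 = 502
  u_118 = 561;  u_119 = 611;  u_120 = 484;  u_121 = 40;  u_122 = 703;  u_123 = 535
  u_124 = 314;  u_125 = 206;  u_126 = 133;  u_127 = 968;  u_128 = 951;  u_129 = 415
  u_130 = 991;  u_131 = 1006;  u_132 = 401;  u_133 = 490;  u_134 = 134;  u_135 = 551
  u_136 = 24;  u_137 = 371;  u_138 = 373;  u_139 = 418;  u_140 = 766;  u_141 = 364
  u_142 = 88;  u_143 = 927;  u_144 = 26;  u_145 = 820;  u_146 = 383;  u_147 = 667
  u_148 = 874;  u_149 = 926;  u_150 = 877;  u_151 = 814;  u_152 = 428;  u_153 = 52
  u_154 = 437;  u_155 = 360;  u_156 = 157;  u_157 = 587;  u_158 = 100;  u_159 = 569
  u_160 = 241;  u_161 = 397;  u_162 = 893;  u_163 = 439;  u_164 = 860;  u_165 = 817
  u_166 = 843;  u_167 = 332;  u_168 = 610;  u_169 = 56;  u_170 = 150;  u_171 = 649
  u_172 = 26;  u_173 = 363;  u_174 = 955;  u_175 = 866;  u_176 = 637;  u_177 = 127
  u_178 = 188;  u_179 = 244;  u_180 = 119;  u_181 = 736;  u_182 = 755;  u_183 = 431
  u_184 = 459;  u_185 = 391;  u_186 = 196;  u_187 = 575;  u_188 = 533;  u_189 = 464
  u_190 = 178;  u_191 = 306;  u_192 = 834;  u_193 = 238;  u_194 = 339;  u_195 = 765
  u_196 = 818;  u_197 = 483;  u_198 = 415;  u_199 = 375;  u_200 = 847;  u_201 = 724
  u_202 = 571;  u_203 = 741;  u_204 = 812;  u_205 = 229;  u_206 = 579;  u_207 = 967
  u_208 = 754;  u_209 = 99;  u_210 = 417;  u_211 = 640;  u_212 = 992;  u_213 = 617
  u_214 = 652;  u_215 = 133;  u_216 = 134;  u_217 = 149;  u_218 = 884;  u_219 = 708
  u_220 = 730;  u_221 = 604;  u_222 = 44;  u_223 = 770;  u_224 = 828;  u_225 = 501
  u_226 = 918;  u_227 = 997;  u_228 = 15;  u_229 = 360;  u_230 = 737;  u_231 = 146
  u_232 = 74;  u_233 = 472;  u_234 = 652;  u_235 = 927;  u_236 = 379;  u_237 = 593
  u_238 = 918;  u_239 = 151;  u_240 = 404;  u_241 = 10;  u_242 = 845;  u_243 = 412
  u_244 = 206;  u_245 = 374;  u_246 = 386;  u_247 = 559;  u_248 = 189;  u_249 = 559
  u_250 = 695;  u_251 = 985;  u_252 = 91;  u_253 = 350;  u_254 = 275;  u_255 = 580
  u_256 = 849;  u_257 = 22;  u_258 = 973;  u_259 = 627;  u_260 = 531;  u_261 = 671
  u_262 = 651;  u_263 = 61;  u_264 = 635
u_265 = 599·635 + 45·61 + 969·651 + 323·671 = 691
u_266 = 599·691 + 45·635 + 969·61 + 323·651 = 521

521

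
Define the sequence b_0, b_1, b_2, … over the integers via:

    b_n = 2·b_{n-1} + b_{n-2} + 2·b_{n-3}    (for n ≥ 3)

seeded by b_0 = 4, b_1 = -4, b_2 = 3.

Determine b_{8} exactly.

b_3 = 2·3 + 1·-4 + 2·4 = 10
b_4 = 2·10 + 1·3 + 2·-4 = 15
b_5 = 2·15 + 1·10 + 2·3 = 46
b_6 = 2·46 + 1·15 + 2·10 = 127
b_7 = 2·127 + 1·46 + 2·15 = 330
b_8 = 2·330 + 1·127 + 2·46 = 879

879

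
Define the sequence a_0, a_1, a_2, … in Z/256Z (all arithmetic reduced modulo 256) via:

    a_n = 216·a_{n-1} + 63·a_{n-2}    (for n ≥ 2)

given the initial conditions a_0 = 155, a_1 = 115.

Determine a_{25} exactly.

83

a_2 = 216·115 + 63·155 = 45
a_3 = 216·45 + 63·115 = 69
a_4 = 216·69 + 63·45 = 75
a_5 = 216·75 + 63·69 = 67
a_6 = 216·67 + 63·75 = 253
a_7 = 216·253 + 63·67 = 245
a_8 = 216·245 + 63·253 = 251
a_9 = 216·251 + 63·245 = 19
a_10 = 216·19 + 63·251 = 205
a_11 = 216·205 + 63·19 = 165
a_12 = 216·165 + 63·205 = 171
a_13 = 216·171 + 63·165 = 227
a_14 = 216·227 + 63·171 = 157
a_15 = 216·157 + 63·227 = 85
a_16 = 216·85 + 63·157 = 91
a_17 = 216·91 + 63·85 = 179
a_18 = 216·179 + 63·91 = 109
a_19 = 216·109 + 63·179 = 5
a_20 = 216·5 + 63·109 = 11
a_21 = 216·11 + 63·5 = 131
a_22 = 216·131 + 63·11 = 61
a_23 = 216·61 + 63·131 = 181
a_24 = 216·181 + 63·61 = 187
a_25 = 216·187 + 63·181 = 83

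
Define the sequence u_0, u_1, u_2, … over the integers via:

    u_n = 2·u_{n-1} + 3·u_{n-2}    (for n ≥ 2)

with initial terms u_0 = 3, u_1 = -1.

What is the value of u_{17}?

64570079

u_2 = 2·-1 + 3·3 = 7
u_3 = 2·7 + 3·-1 = 11
u_4 = 2·11 + 3·7 = 43
u_5 = 2·43 + 3·11 = 119
u_6 = 2·119 + 3·43 = 367
u_7 = 2·367 + 3·119 = 1091
u_8 = 2·1091 + 3·367 = 3283
u_9 = 2·3283 + 3·1091 = 9839
u_10 = 2·9839 + 3·3283 = 29527
u_11 = 2·29527 + 3·9839 = 88571
u_12 = 2·88571 + 3·29527 = 265723
u_13 = 2·265723 + 3·88571 = 797159
u_14 = 2·797159 + 3·265723 = 2391487
u_15 = 2·2391487 + 3·797159 = 7174451
u_16 = 2·7174451 + 3·2391487 = 21523363
u_17 = 2·21523363 + 3·7174451 = 64570079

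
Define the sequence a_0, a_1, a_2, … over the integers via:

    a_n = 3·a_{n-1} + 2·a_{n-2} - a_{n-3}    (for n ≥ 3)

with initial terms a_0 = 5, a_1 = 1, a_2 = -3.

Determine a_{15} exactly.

-40335599

a_3 = 3·-3 + 2·1 + -1·5 = -12
a_4 = 3·-12 + 2·-3 + -1·1 = -43
a_5 = 3·-43 + 2·-12 + -1·-3 = -150
a_6 = 3·-150 + 2·-43 + -1·-12 = -524
a_7 = 3·-524 + 2·-150 + -1·-43 = -1829
a_8 = 3·-1829 + 2·-524 + -1·-150 = -6385
a_9 = 3·-6385 + 2·-1829 + -1·-524 = -22289
a_10 = 3·-22289 + 2·-6385 + -1·-1829 = -77808
a_11 = 3·-77808 + 2·-22289 + -1·-6385 = -271617
a_12 = 3·-271617 + 2·-77808 + -1·-22289 = -948178
a_13 = 3·-948178 + 2·-271617 + -1·-77808 = -3309960
a_14 = 3·-3309960 + 2·-948178 + -1·-271617 = -11554619
a_15 = 3·-11554619 + 2·-3309960 + -1·-948178 = -40335599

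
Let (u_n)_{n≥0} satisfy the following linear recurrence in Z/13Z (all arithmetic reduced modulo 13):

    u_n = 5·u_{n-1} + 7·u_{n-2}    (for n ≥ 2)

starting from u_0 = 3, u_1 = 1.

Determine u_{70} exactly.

u_2 = 5·1 + 7·3 = 0
u_3 = 5·0 + 7·1 = 7
u_4 = 5·7 + 7·0 = 9
u_5 = 5·9 + 7·7 = 3
u_6 = 5·3 + 7·9 = 0
u_7 = 5·0 + 7·3 = 8
u_8 = 5·8 + 7·0 = 1
u_9 = 5·1 + 7·8 = 9
u_10 = 5·9 + 7·1 = 0
u_11 = 5·0 + 7·9 = 11
u_12 = 5·11 + 7·0 = 3
u_13 = 5·3 + 7·11 = 1
(u_12, u_13) = (3, 1) = (u_0, u_1), so the sequence has period 12.
70 ≡ 10 (mod 12), hence u_70 = u_10 = 0.

0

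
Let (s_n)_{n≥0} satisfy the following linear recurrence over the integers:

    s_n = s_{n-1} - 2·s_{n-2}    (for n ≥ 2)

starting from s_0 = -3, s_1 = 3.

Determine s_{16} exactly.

s_2 = 1·3 + -2·-3 = 9
s_3 = 1·9 + -2·3 = 3
s_4 = 1·3 + -2·9 = -15
s_5 = 1·-15 + -2·3 = -21
s_6 = 1·-21 + -2·-15 = 9
s_7 = 1·9 + -2·-21 = 51
s_8 = 1·51 + -2·9 = 33
s_9 = 1·33 + -2·51 = -69
s_10 = 1·-69 + -2·33 = -135
s_11 = 1·-135 + -2·-69 = 3
s_12 = 1·3 + -2·-135 = 273
s_13 = 1·273 + -2·3 = 267
s_14 = 1·267 + -2·273 = -279
s_15 = 1·-279 + -2·267 = -813
s_16 = 1·-813 + -2·-279 = -255

-255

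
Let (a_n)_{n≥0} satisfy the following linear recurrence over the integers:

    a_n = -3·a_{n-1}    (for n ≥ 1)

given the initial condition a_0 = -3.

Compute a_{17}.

387420489

a_1 = -3·-3 = 9
a_2 = -3·9 = -27
a_3 = -3·-27 = 81
a_4 = -3·81 = -243
a_5 = -3·-243 = 729
a_6 = -3·729 = -2187
a_7 = -3·-2187 = 6561
a_8 = -3·6561 = -19683
a_9 = -3·-19683 = 59049
a_10 = -3·59049 = -177147
a_11 = -3·-177147 = 531441
a_12 = -3·531441 = -1594323
a_13 = -3·-1594323 = 4782969
a_14 = -3·4782969 = -14348907
a_15 = -3·-14348907 = 43046721
a_16 = -3·43046721 = -129140163
a_17 = -3·-129140163 = 387420489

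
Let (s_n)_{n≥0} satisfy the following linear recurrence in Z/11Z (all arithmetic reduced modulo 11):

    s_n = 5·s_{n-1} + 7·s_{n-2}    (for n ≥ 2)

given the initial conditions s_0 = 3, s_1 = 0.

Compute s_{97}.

s_2 = 5·0 + 7·3 = 10
s_3 = 5·10 + 7·0 = 6
s_4 = 5·6 + 7·10 = 1
s_5 = 5·1 + 7·6 = 3
s_6 = 5·3 + 7·1 = 0
(s_5, s_6) = (3, 0) = (s_0, s_1), so the sequence has period 5.
97 ≡ 2 (mod 5), hence s_97 = s_2 = 10.

10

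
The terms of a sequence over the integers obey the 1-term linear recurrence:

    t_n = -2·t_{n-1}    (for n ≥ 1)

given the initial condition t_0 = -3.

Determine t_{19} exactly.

1572864

t_1 = -2·-3 = 6
t_2 = -2·6 = -12
t_3 = -2·-12 = 24
t_4 = -2·24 = -48
t_5 = -2·-48 = 96
t_6 = -2·96 = -192
t_7 = -2·-192 = 384
t_8 = -2·384 = -768
t_9 = -2·-768 = 1536
t_10 = -2·1536 = -3072
t_11 = -2·-3072 = 6144
t_12 = -2·6144 = -12288
t_13 = -2·-12288 = 24576
t_14 = -2·24576 = -49152
t_15 = -2·-49152 = 98304
t_16 = -2·98304 = -196608
t_17 = -2·-196608 = 393216
t_18 = -2·393216 = -786432
t_19 = -2·-786432 = 1572864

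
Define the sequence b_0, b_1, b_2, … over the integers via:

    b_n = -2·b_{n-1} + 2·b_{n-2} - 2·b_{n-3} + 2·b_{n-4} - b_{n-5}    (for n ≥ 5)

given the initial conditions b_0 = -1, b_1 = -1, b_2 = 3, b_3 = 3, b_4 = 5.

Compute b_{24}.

b_5 = -2·5 + 2·3 + -2·3 + 2·-1 + -1·-1 = -11
b_6 = -2·-11 + 2·5 + -2·3 + 2·3 + -1·-1 = 33
b_7 = -2·33 + 2·-11 + -2·5 + 2·3 + -1·3 = -95
b_8 = -2·-95 + 2·33 + -2·-11 + 2·5 + -1·3 = 285
b_9 = -2·285 + 2·-95 + -2·33 + 2·-11 + -1·5 = -853
b_10 = -2·-853 + 2·285 + -2·-95 + 2·33 + -1·-11 = 2543
b_11 = -2·2543 + 2·-853 + -2·285 + 2·-95 + -1·33 = -7585
b_12 = -2·-7585 + 2·2543 + -2·-853 + 2·285 + -1·-95 = 22627
b_13 = -2·22627 + 2·-7585 + -2·2543 + 2·-853 + -1·285 = -67501
b_14 = -2·-67501 + 2·22627 + -2·-7585 + 2·2543 + -1·-853 = 201365
b_15 = -2·201365 + 2·-67501 + -2·22627 + 2·-7585 + -1·2543 = -600699
b_16 = -2·-600699 + 2·201365 + -2·-67501 + 2·22627 + -1·-7585 = 1791969
b_17 = -2·1791969 + 2·-600699 + -2·201365 + 2·-67501 + -1·22627 = -5345695
b_18 = -2·-5345695 + 2·1791969 + -2·-600699 + 2·201365 + -1·-67501 = 15946957
b_19 = -2·15946957 + 2·-5345695 + -2·1791969 + 2·-600699 + -1·201365 = -47572005
b_20 = -2·-47572005 + 2·15946957 + -2·-5345695 + 2·1791969 + -1·-600699 = 141913951
b_21 = -2·141913951 + 2·-47572005 + -2·15946957 + 2·-5345695 + -1·1791969 = -423349185
b_22 = -2·-423349185 + 2·141913951 + -2·-47572005 + 2·15946957 + -1·-5345695 = 1262909891
b_23 = -2·1262909891 + 2·-423349185 + -2·141913951 + 2·-47572005 + -1·15946957 = -3767437021
b_24 = -2·-3767437021 + 2·1262909891 + -2·-423349185 + 2·141913951 + -1·-47572005 = 11238792101

11238792101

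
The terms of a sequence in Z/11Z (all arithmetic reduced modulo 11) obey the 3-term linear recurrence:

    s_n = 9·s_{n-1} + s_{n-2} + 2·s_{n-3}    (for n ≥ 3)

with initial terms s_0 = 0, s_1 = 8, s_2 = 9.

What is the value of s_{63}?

s_3 = 9·9 + 1·8 + 2·0 = 1
s_4 = 9·1 + 1·9 + 2·8 = 1
s_5 = 9·1 + 1·1 + 2·9 = 6
s_6 = 9·6 + 1·1 + 2·1 = 2
s_7 = 9·2 + 1·6 + 2·1 = 4
s_8 = 9·4 + 1·2 + 2·6 = 6
s_9 = 9·6 + 1·4 + 2·2 = 7
s_10 = 9·7 + 1·6 + 2·4 = 0
s_11 = 9·0 + 1·7 + 2·6 = 8
s_12 = 9·8 + 1·0 + 2·7 = 9
(s_10, s_11, s_12) = (0, 8, 9) = (s_0, s_1, s_2), so the sequence has period 10.
63 ≡ 3 (mod 10), hence s_63 = s_3 = 1.

1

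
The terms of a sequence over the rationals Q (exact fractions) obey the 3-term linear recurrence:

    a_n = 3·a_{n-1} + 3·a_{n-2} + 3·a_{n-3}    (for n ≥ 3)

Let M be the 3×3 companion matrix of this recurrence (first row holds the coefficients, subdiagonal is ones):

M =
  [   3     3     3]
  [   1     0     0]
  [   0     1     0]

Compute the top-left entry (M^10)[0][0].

(M^10)[0][0] is the top entry after applying M 10 times to the unit state (1, 0, 0). Equivalently it is h_{12} for the auxiliary sequence (h_n) obeying the same recurrence with h_2 = 1 and h_i = 0 for 0 ≤ i < 2:
h_3 = 3·1 + 3·0 + 3·0 = 3
h_4 = 3·3 + 3·1 + 3·0 = 12
h_5 = 3·12 + 3·3 + 3·1 = 48
h_6 = 3·48 + 3·12 + 3·3 = 189
h_7 = 3·189 + 3·48 + 3·12 = 747
h_8 = 3·747 + 3·189 + 3·48 = 2952
h_9 = 3·2952 + 3·747 + 3·189 = 11664
h_10 = 3·11664 + 3·2952 + 3·747 = 46089
h_11 = 3·46089 + 3·11664 + 3·2952 = 182115
h_12 = 3·182115 + 3·46089 + 3·11664 = 719604

719604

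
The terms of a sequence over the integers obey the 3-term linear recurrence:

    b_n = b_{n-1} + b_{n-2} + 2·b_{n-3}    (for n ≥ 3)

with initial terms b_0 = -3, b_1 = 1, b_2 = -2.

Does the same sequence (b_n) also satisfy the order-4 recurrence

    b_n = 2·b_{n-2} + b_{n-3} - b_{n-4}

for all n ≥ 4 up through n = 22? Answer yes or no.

no

Terms b_0..b_22: -3, 1, -2, -7, -7, -18, -39, -71, -146, -295, -583, -1170, -2343, -4679, -9362, -18727, -37447, -74898, -149799, -299591, -599186, -1198375, -2396743
n=4: candidate gives 0, actual b_4 = -7 ✗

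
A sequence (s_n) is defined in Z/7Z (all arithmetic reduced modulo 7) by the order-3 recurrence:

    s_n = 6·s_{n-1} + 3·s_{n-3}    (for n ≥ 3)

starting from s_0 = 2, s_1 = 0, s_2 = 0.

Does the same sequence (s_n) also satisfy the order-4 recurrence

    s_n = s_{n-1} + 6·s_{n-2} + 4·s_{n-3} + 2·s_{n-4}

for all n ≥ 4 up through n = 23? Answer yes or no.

Terms s_0..s_23: 2, 0, 0, 6, 1, 6, 5, 5, 6, 2, 6, 5, 1, 3, 5, 5, 4, 4, 4, 1, 4, 1, 2, 3
n=4: candidate gives 3, actual s_4 = 1 ✗

no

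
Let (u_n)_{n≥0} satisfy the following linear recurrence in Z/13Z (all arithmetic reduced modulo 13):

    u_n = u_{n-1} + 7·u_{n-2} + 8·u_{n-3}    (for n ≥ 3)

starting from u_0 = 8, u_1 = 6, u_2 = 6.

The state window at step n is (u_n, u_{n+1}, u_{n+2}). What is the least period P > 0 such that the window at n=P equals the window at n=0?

84

n=0: window = (8, 6, 6)
n=1: window = (6, 6, 8)
n=2: window = (6, 8, 7)
n=3: window = (8, 7, 7)
n=4: window = (7, 7, 3)
n=5: window = (7, 3, 4)
n=6: window = (3, 4, 3)
n=7: window = (4, 3, 3)
n=8: window = (3, 3, 4)
n=9: window = (3, 4, 10)
n=10: window = (4, 10, 10)
n=11: window = (10, 10, 8)
n=12: window = (10, 8, 2)
n=13: window = (8, 2, 8)
n=14: window = (2, 8, 8)
n=15: window = (8, 8, 2)
n=16: window = (8, 2, 5)
n=17: window = (2, 5, 5)
n=18: window = (5, 5, 4)
n=19: window = (5, 4, 1)
n=20: window = (4, 1, 4)
n=21: window = (1, 4, 4)
n=22: window = (4, 4, 1)
n=23: window = (4, 1, 9)
n=24: window = (1, 9, 9)
n=25: window = (9, 9, 2)
n=26: window = (9, 2, 7)
n=27: window = (2, 7, 2)
n=28: window = (7, 2, 2)
n=29: window = (2, 2, 7)
n=30: window = (2, 7, 11)
n=31: window = (7, 11, 11)
n=32: window = (11, 11, 1)
n=33: window = (11, 1, 10)
n=34: window = (1, 10, 1)
n=35: window = (10, 1, 1)
n=36: window = (1, 1, 10)
n=37: window = (1, 10, 12)
n=38: window = (10, 12, 12)
n=39: window = (12, 12, 7)
n=40: window = (12, 7, 5)
…
n=82: window = (1, 6, 8)
n=83: window = (6, 8, 6)
n=84: window = (8, 6, 6)
window at n=84 equals window at n=0 → period = 84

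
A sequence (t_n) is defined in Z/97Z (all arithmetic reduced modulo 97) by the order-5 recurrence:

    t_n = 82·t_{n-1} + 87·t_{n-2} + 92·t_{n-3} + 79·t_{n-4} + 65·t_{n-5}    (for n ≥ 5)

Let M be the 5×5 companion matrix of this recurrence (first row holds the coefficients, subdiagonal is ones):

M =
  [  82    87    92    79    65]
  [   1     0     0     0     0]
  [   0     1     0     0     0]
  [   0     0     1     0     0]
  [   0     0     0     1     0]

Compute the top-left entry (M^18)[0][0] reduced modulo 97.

31

(M^18)[0][0] is the top entry after applying M 18 times to the unit state (1, 0, 0, 0, 0). Equivalently it is h_{22} for the auxiliary sequence (h_n) obeying the same recurrence with h_4 = 1 and h_i = 0 for 0 ≤ i < 4:
h_5 = 82·1 + 87·0 + 92·0 + 79·0 + 65·0 = 82
h_6 = 82·82 + 87·1 + 92·0 + 79·0 + 65·0 = 21
h_7 = 82·21 + 87·82 + 92·1 + 79·0 + 65·0 = 24
h_8 = 82·24 + 87·21 + 92·82 + 79·1 + 65·0 = 69
h_9 = 82·69 + 87·24 + 92·21 + 79·82 + 65·1 = 22
h_10 = 82·22 + 87·69 + 92·24 + 79·21 + 65·82 = 29
h_11 = 82·29 + 87·22 + 92·69 + 79·24 + 65·21 = 30
h_12 = 82·30 + 87·29 + 92·22 + 79·69 + 65·24 = 50
h_13 = 82·50 + 87·30 + 92·29 + 79·22 + 65·69 = 81
h_14 = 82·81 + 87·50 + 92·30 + 79·29 + 65·22 = 13
h_15 = 82·13 + 87·81 + 92·50 + 79·30 + 65·29 = 90
h_16 = 82·90 + 87·13 + 92·81 + 79·50 + 65·30 = 38
h_17 = 82·38 + 87·90 + 92·13 + 79·81 + 65·50 = 63
h_18 = 82·63 + 87·38 + 92·90 + 79·13 + 65·81 = 55
h_19 = 82·55 + 87·63 + 92·38 + 79·90 + 65·13 = 5
h_20 = 82·5 + 87·55 + 92·63 + 79·38 + 65·90 = 55
h_21 = 82·55 + 87·5 + 92·55 + 79·63 + 65·38 = 89
h_22 = 82·89 + 87·55 + 92·5 + 79·55 + 65·63 = 31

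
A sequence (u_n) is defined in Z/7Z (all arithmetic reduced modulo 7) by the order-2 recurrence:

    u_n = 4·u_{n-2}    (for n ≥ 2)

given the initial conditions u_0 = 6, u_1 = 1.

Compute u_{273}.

4

u_2 = 0·1 + 4·6 = 3
u_3 = 0·3 + 4·1 = 4
u_4 = 0·4 + 4·3 = 5
u_5 = 0·5 + 4·4 = 2
u_6 = 0·2 + 4·5 = 6
u_7 = 0·6 + 4·2 = 1
(u_6, u_7) = (6, 1) = (u_0, u_1), so the sequence has period 6.
273 ≡ 3 (mod 6), hence u_273 = u_3 = 4.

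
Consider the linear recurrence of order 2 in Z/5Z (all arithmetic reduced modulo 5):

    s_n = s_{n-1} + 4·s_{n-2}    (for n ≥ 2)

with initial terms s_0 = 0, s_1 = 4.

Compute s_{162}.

s_2 = 1·4 + 4·0 = 4
s_3 = 1·4 + 4·4 = 0
s_4 = 1·0 + 4·4 = 1
s_5 = 1·1 + 4·0 = 1
s_6 = 1·1 + 4·1 = 0
s_7 = 1·0 + 4·1 = 4
(s_6, s_7) = (0, 4) = (s_0, s_1), so the sequence has period 6.
162 ≡ 0 (mod 6), hence s_162 = s_0 = 0.

0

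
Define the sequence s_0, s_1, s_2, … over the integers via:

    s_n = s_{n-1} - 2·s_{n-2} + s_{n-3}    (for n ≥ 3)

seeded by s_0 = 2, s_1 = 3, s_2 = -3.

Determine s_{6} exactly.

2

s_3 = 1·-3 + -2·3 + 1·2 = -7
s_4 = 1·-7 + -2·-3 + 1·3 = 2
s_5 = 1·2 + -2·-7 + 1·-3 = 13
s_6 = 1·13 + -2·2 + 1·-7 = 2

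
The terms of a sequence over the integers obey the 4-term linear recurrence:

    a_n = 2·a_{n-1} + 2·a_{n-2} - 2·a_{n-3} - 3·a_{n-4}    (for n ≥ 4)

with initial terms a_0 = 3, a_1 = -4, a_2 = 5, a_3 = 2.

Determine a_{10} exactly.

1981

a_4 = 2·2 + 2·5 + -2·-4 + -3·3 = 13
a_5 = 2·13 + 2·2 + -2·5 + -3·-4 = 32
a_6 = 2·32 + 2·13 + -2·2 + -3·5 = 71
a_7 = 2·71 + 2·32 + -2·13 + -3·2 = 174
a_8 = 2·174 + 2·71 + -2·32 + -3·13 = 387
a_9 = 2·387 + 2·174 + -2·71 + -3·32 = 884
a_10 = 2·884 + 2·387 + -2·174 + -3·71 = 1981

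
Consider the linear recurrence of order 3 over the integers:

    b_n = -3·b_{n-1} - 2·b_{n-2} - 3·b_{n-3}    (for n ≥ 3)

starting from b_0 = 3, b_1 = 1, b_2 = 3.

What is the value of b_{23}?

-5939043269

b_3 = -3·3 + -2·1 + -3·3 = -20
b_4 = -3·-20 + -2·3 + -3·1 = 51
b_5 = -3·51 + -2·-20 + -3·3 = -122
b_6 = -3·-122 + -2·51 + -3·-20 = 324
b_7 = -3·324 + -2·-122 + -3·51 = -881
b_8 = -3·-881 + -2·324 + -3·-122 = 2361
b_9 = -3·2361 + -2·-881 + -3·324 = -6293
b_10 = -3·-6293 + -2·2361 + -3·-881 = 16800
b_11 = -3·16800 + -2·-6293 + -3·2361 = -44897
b_12 = -3·-44897 + -2·16800 + -3·-6293 = 119970
b_13 = -3·119970 + -2·-44897 + -3·16800 = -320516
b_14 = -3·-320516 + -2·119970 + -3·-44897 = 856299
b_15 = -3·856299 + -2·-320516 + -3·119970 = -2287775
b_16 = -3·-2287775 + -2·856299 + -3·-320516 = 6112275
b_17 = -3·6112275 + -2·-2287775 + -3·856299 = -16330172
b_18 = -3·-16330172 + -2·6112275 + -3·-2287775 = 43629291
b_19 = -3·43629291 + -2·-16330172 + -3·6112275 = -116564354
b_20 = -3·-116564354 + -2·43629291 + -3·-16330172 = 311424996
b_21 = -3·311424996 + -2·-116564354 + -3·43629291 = -832034153
b_22 = -3·-832034153 + -2·311424996 + -3·-116564354 = 2222945529
b_23 = -3·2222945529 + -2·-832034153 + -3·311424996 = -5939043269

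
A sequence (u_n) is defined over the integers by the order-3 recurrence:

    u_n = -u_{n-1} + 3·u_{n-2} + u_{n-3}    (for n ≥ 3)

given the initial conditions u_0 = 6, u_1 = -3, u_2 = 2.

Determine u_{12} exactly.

u_3 = -1·2 + 3·-3 + 1·6 = -5
u_4 = -1·-5 + 3·2 + 1·-3 = 8
u_5 = -1·8 + 3·-5 + 1·2 = -21
u_6 = -1·-21 + 3·8 + 1·-5 = 40
u_7 = -1·40 + 3·-21 + 1·8 = -95
u_8 = -1·-95 + 3·40 + 1·-21 = 194
u_9 = -1·194 + 3·-95 + 1·40 = -439
u_10 = -1·-439 + 3·194 + 1·-95 = 926
u_11 = -1·926 + 3·-439 + 1·194 = -2049
u_12 = -1·-2049 + 3·926 + 1·-439 = 4388

4388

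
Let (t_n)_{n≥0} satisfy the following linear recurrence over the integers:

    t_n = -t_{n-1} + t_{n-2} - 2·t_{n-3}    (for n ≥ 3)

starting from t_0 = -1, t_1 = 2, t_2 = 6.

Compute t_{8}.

114

t_3 = -1·6 + 1·2 + -2·-1 = -2
t_4 = -1·-2 + 1·6 + -2·2 = 4
t_5 = -1·4 + 1·-2 + -2·6 = -18
t_6 = -1·-18 + 1·4 + -2·-2 = 26
t_7 = -1·26 + 1·-18 + -2·4 = -52
t_8 = -1·-52 + 1·26 + -2·-18 = 114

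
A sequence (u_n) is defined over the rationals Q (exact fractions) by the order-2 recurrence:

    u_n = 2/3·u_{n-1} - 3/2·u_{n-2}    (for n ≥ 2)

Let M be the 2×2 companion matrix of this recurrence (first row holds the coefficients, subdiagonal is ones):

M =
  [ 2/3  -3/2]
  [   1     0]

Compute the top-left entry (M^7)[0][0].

-7567/2187

(M^7)[0][0] is the top entry after applying M 7 times to the unit state (1, 0). Equivalently it is h_{8} for the auxiliary sequence (h_n) obeying the same recurrence with h_1 = 1 and h_i = 0 for 0 ≤ i < 1:
h_2 = 2/3·1 + -3/2·0 = 2/3
h_3 = 2/3·2/3 + -3/2·1 = -19/18
h_4 = 2/3·-19/18 + -3/2·2/3 = -46/27
h_5 = 2/3·-46/27 + -3/2·-19/18 = 145/324
h_6 = 2/3·145/324 + -3/2·-46/27 = 1387/486
h_7 = 2/3·1387/486 + -3/2·145/324 = 7181/5832
h_8 = 2/3·7181/5832 + -3/2·1387/486 = -7567/2187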